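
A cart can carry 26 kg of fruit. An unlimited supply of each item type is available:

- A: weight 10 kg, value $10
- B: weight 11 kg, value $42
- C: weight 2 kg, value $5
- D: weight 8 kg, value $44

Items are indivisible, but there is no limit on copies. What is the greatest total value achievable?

$137

Best value-per-unit is D at 44/8; filling with it alone gives 3×44 = 132.
Optimal mix: 1×C + 3×D → weight 26, value 137.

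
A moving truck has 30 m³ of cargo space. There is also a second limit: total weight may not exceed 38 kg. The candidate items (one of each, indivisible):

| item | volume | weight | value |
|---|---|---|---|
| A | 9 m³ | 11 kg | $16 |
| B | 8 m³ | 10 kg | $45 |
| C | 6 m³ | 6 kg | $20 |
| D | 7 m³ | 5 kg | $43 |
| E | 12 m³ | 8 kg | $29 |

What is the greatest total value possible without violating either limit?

$124

Feasible sets respecting both limits:
- A+B+C+D: volume 30, weight 32, value 124
- B+D+E: volume 27, weight 23, value 117
- B+C+D: volume 21, weight 21, value 108
- A+B+D: volume 24, weight 26, value 104
Best: $124.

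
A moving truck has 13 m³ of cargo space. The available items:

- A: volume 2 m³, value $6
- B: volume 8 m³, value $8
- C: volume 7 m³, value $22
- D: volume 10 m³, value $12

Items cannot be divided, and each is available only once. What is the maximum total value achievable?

Check high-value combinations within 13 m³:
- A+C: volume 2+7=9, value 6+22=28
- C: volume 7, value 22
- A+D: volume 2+10=12, value 6+12=18
Best: $28.

$28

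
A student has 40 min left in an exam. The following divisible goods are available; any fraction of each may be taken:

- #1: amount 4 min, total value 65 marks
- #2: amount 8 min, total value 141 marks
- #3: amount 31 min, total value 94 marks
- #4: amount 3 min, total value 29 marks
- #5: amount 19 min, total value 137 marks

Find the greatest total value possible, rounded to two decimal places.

390.19

Take in order of value per unit:
- #2 (141/8 per unit): all 8 → value 141, running total 141.00
- #1 (65/4 per unit): all 4 → value 65, running total 206.00
- #4 (29/3 per unit): all 3 → value 29, running total 235.00
- #5 (137/19 per unit): all 19 → value 137, running total 372.00
- #3 (94/31 per unit): 6 of 31 → value 6×94/31 = 18.1935, running total 390.19
Total 390.19.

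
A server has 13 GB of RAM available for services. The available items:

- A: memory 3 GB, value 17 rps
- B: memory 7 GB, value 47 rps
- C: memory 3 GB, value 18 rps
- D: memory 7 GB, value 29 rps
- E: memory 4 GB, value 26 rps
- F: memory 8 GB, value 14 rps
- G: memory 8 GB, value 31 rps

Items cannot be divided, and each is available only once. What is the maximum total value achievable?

Check high-value combinations within 13 GB:
- A+B+C: memory 3+7+3=13, value 17+47+18=82
- B+E: memory 7+4=11, value 47+26=73
- B+C: memory 7+3=10, value 47+18=65
Best: 82 rps.

82 rps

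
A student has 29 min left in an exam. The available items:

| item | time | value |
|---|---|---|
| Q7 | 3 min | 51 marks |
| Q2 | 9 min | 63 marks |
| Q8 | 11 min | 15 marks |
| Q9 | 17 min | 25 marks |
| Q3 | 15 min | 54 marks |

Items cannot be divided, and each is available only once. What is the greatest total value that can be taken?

168 marks

Check high-value combinations within 29 min:
- Q7+Q2+Q3: time 3+9+15=27, value 51+63+54=168
- Q7+Q2+Q9: time 3+9+17=29, value 51+63+25=139
- Q7+Q2+Q8: time 3+9+11=23, value 51+63+15=129
Best: 168 marks.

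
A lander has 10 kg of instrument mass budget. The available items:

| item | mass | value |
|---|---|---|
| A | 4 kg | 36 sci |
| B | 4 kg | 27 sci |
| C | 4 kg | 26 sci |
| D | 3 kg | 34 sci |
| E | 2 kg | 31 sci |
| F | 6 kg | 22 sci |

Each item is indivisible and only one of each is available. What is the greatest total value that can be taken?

101 sci

This is a 0/1 knapsack; check combinations near the capacity.
- A+D+E: mass 4+3+2=9, value 36+34+31=101
- A+B+E: mass 4+4+2=10, value 36+27+31=94
- A+C+E: mass 4+4+2=10, value 36+26+31=93
Best: 101 sci.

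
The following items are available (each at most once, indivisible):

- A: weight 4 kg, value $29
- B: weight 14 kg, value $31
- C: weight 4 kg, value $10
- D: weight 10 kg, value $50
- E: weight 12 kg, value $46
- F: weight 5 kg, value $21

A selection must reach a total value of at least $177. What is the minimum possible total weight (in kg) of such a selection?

45

Subsets with value ≥ 177, sorted by total weight:
- A+B+D+E+F: weight 45, value 177
- A+B+C+D+E+F: weight 49, value 187
Minimum weight: 45 kg.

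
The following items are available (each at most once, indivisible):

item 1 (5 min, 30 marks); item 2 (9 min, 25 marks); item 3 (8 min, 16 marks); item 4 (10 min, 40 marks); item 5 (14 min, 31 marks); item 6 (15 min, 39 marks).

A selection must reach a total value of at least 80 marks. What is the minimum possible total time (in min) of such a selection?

Subsets with value ≥ 80, sorted by total time:
- item 1+item 3+item 4: time 23, value 86
- item 1+item 2+item 4: time 24, value 95
- item 2+item 3+item 4: time 27, value 81
- item 1+item 2+item 5: time 28, value 86
Minimum time: 23 min.

23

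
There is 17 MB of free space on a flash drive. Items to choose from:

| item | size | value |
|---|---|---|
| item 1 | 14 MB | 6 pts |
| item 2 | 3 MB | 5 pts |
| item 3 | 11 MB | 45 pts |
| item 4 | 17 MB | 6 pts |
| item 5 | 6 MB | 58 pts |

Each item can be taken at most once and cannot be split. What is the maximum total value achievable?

103 pts

Check high-value combinations within 17 MB:
- item 3+item 5: size 11+6=17, value 45+58=103
- item 2+item 5: size 3+6=9, value 5+58=63
- item 5: size 6, value 58
Best: 103 pts.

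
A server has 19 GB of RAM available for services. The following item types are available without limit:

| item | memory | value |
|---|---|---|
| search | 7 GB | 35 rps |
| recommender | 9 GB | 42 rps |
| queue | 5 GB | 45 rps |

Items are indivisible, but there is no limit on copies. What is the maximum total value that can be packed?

135 rps

Best value-per-unit is queue at 45/5, and filling with it alone uses memory 3×5=15. No mix of the others beats 3×45 = 135.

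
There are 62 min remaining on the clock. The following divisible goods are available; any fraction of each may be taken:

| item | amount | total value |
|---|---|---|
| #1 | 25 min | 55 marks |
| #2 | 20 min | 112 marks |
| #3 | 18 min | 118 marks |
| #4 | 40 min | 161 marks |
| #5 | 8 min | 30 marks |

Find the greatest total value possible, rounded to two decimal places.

326.60

Take in order of value per unit:
- #3 (118/18 per unit): all 18 → value 118, running total 118.00
- #2 (112/20 per unit): all 20 → value 112, running total 230.00
- #4 (161/40 per unit): 24 of 40 → value 24×161/40 = 96.6000, running total 326.60
Total 326.60.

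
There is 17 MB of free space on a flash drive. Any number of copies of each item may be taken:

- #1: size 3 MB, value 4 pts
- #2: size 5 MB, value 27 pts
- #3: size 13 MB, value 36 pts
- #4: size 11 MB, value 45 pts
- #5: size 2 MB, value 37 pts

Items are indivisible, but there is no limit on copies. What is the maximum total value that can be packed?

296 pts

Best value-per-unit is #5 at 37/2, and filling with it alone uses size 8×2=16. No mix of the others beats 8×37 = 296.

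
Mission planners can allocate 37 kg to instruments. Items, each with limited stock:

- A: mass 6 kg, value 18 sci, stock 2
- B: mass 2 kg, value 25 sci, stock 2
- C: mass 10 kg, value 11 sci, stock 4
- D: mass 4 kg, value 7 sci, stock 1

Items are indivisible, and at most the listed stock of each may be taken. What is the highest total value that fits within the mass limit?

108 sci

Best selections within mass 37 and stock limits:
- 2×A + 2×B + 2×C: mass 36, value 108
- 2×A + 2×B + 1×C + 1×D: mass 30, value 104
Best: 108 sci.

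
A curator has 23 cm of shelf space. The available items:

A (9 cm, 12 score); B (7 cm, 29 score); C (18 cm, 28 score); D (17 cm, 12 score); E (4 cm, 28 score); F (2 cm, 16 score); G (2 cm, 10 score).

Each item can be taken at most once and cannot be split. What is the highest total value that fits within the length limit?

This is a 0/1 knapsack; check combinations near the capacity.
- A+B+E+F: length 9+7+4+2=22, value 12+29+28+16=85
- B+E+F+G: length 7+4+2+2=15, value 29+28+16+10=83
- A+B+E+G: length 9+7+4+2=22, value 12+29+28+10=79
- B+E+F: length 7+4+2=13, value 29+28+16=73
Best: 85 score.

85 score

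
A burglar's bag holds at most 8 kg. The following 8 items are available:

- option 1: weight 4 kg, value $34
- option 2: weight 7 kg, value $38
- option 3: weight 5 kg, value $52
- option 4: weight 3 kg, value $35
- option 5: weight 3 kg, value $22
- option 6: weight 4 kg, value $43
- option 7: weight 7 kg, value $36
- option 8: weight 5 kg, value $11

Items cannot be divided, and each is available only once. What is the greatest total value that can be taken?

$87

Check high-value combinations within 8 kg:
- option 3+option 4: weight 5+3=8, value 52+35=87
- option 4+option 6: weight 3+4=7, value 35+43=78
- option 1+option 6: weight 4+4=8, value 34+43=77
- option 3+option 5: weight 5+3=8, value 52+22=74
- option 1+option 4: weight 4+3=7, value 34+35=69
Best: $87.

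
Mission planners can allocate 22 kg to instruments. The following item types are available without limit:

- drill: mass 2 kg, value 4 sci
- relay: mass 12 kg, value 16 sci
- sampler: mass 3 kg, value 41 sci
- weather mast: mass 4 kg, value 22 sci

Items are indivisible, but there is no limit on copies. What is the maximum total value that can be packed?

Best value-per-unit is sampler at 41/3, and filling with it alone uses mass 7×3=21. No mix of the others beats 7×41 = 287.

287 sci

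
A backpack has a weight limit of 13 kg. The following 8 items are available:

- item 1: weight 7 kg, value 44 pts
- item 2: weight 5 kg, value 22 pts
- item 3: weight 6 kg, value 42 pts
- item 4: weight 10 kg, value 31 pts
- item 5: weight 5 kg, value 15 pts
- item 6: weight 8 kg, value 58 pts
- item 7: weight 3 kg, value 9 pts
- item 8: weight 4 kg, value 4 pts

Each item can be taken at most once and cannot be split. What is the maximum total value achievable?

86 pts

This is a 0/1 knapsack; check combinations near the capacity.
- item 1+item 3: weight 7+6=13, value 44+42=86
- item 2+item 6: weight 5+8=13, value 22+58=80
- item 5+item 6: weight 5+8=13, value 15+58=73
- item 6+item 7: weight 8+3=11, value 58+9=67
Best: 86 pts.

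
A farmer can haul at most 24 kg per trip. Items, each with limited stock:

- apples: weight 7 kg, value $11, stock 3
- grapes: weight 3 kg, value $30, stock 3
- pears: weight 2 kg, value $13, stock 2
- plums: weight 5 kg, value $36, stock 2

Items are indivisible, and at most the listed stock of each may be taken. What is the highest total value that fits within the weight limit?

Top feasible selections:
- 3×grapes + 2×pears + 2×plums: weight 23, value 188
- 3×grapes + 1×pears + 2×plums: weight 21, value 175
- 3×grapes + 2×plums: weight 19, value 162
Best: $188.

$188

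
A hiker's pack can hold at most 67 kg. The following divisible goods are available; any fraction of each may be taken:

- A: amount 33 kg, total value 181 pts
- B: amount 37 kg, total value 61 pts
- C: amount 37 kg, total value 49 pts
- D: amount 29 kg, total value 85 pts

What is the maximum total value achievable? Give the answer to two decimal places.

274.24

Take in order of value per unit:
- A (181/33 per unit): all 33 → value 181, running total 181.00
- D (85/29 per unit): all 29 → value 85, running total 266.00
- B (61/37 per unit): 5 of 37 → value 5×61/37 = 8.2432, running total 274.24
Total 274.24.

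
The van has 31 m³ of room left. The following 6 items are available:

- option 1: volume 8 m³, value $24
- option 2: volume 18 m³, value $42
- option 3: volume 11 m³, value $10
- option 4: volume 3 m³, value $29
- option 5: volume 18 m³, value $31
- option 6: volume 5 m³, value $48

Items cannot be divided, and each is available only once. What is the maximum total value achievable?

$119

Check high-value combinations within 31 m³:
- option 2+option 4+option 6: volume 18+3+5=26, value 42+29+48=119
- option 1+option 2+option 6: volume 8+18+5=31, value 24+42+48=114
- option 1+option 3+option 4+option 6: volume 8+11+3+5=27, value 24+10+29+48=111
Best: $119.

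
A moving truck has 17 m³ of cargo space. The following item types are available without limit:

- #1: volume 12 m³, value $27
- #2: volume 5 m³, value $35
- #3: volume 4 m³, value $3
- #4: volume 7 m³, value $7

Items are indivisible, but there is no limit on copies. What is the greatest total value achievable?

Best value-per-unit is #2 at 35/5, and filling with it alone uses volume 3×5=15. No mix of the others beats 3×35 = 105.

$105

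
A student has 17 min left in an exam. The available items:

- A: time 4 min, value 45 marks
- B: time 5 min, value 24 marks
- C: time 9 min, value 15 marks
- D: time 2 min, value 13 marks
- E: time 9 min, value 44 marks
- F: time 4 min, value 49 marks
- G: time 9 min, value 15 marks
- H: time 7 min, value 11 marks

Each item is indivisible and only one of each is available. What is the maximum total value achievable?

138 marks

Check high-value combinations within 17 min:
- A+E+F: time 4+9+4=17, value 45+44+49=138
- A+B+D+F: time 4+5+2+4=15, value 45+24+13+49=131
- A+B+F: time 4+5+4=13, value 45+24+49=118
Best: 138 marks.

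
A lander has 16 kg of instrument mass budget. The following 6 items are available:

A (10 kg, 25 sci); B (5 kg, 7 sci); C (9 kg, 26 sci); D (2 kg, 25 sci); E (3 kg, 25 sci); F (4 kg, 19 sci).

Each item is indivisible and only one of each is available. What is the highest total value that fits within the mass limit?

76 sci

Check high-value combinations within 16 kg:
- C+D+E: mass 9+2+3=14, value 26+25+25=76
- B+D+E+F: mass 5+2+3+4=14, value 7+25+25+19=76
- A+D+E: mass 10+2+3=15, value 25+25+25=75
- C+D+F: mass 9+2+4=15, value 26+25+19=70
- C+E+F: mass 9+3+4=16, value 26+25+19=70
Best: 76 sci.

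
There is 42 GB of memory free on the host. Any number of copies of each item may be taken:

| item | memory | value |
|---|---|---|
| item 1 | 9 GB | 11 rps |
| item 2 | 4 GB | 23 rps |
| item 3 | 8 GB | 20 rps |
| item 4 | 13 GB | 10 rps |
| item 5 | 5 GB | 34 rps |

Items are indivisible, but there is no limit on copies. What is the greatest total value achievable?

Best value-per-unit is item 5 at 34/5; filling with it alone gives 8×34 = 272.
Optimal mix: 3×item 2 + 6×item 5 → memory 42, value 273.

273 rps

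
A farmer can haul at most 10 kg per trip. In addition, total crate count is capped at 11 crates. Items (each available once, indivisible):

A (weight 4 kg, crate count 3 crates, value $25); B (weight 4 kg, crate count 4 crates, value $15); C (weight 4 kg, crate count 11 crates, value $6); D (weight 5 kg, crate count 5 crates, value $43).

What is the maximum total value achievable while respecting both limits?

Feasible sets respecting both limits:
- A+D: weight 9, crate count 8, value 68
- B+D: weight 9, crate count 9, value 58
- D: weight 5, crate count 5, value 43
- A+B: weight 8, crate count 7, value 40
Best: $68.

$68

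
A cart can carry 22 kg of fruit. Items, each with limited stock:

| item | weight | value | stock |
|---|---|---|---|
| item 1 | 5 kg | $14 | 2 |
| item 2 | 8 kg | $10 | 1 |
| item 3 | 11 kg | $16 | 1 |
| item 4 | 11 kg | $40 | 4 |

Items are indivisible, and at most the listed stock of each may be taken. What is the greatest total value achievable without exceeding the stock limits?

Best selections within weight 22 and stock limits:
- 2×item 4: weight 22, value 80
- 2×item 1 + 1×item 4: weight 21, value 68
- 1×item 3 + 1×item 4: weight 22, value 56
- 1×item 1 + 1×item 4: weight 16, value 54
Best: $80.

$80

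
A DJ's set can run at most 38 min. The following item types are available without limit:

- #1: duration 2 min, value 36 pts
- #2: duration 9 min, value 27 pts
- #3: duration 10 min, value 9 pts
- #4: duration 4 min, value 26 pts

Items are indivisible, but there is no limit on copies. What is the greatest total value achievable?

Best value-per-unit is #1 at 36/2, and filling with it alone uses duration 19×2=38. No mix of the others beats 19×36 = 684.

684 pts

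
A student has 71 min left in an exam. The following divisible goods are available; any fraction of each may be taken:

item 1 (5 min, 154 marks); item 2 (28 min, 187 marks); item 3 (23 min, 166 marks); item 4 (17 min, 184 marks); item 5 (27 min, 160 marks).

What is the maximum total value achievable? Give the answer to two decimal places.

Take in order of value per unit:
- item 1 (154/5 per unit): all 5 → value 154, running total 154.00
- item 4 (184/17 per unit): all 17 → value 184, running total 338.00
- item 3 (166/23 per unit): all 23 → value 166, running total 504.00
- item 2 (187/28 per unit): 26 of 28 → value 26×187/28 = 173.6429, running total 677.64
Total 677.64.

677.64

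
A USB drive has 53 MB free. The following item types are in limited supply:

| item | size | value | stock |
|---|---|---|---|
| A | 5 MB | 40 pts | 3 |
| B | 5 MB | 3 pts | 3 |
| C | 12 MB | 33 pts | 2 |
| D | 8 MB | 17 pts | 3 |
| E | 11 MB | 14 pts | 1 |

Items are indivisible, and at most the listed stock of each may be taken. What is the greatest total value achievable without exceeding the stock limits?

Best selections within size 53 and stock limits:
- 3×A + 1×B + 2×C + 1×D: size 52, value 206
- 3×A + 1×C + 3×D: size 51, value 204
Best: 206 pts.

206 pts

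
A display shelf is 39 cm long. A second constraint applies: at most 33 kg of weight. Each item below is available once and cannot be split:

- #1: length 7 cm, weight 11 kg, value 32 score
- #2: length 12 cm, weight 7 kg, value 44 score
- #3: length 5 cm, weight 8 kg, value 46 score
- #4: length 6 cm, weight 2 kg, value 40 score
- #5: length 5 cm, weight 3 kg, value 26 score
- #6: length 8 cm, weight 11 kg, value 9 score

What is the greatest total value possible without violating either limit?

Feasible sets respecting both limits:
- #1+#2+#3+#4+#5: length 35, weight 31, value 188
- #2+#3+#4+#5+#6: length 36, weight 31, value 165
- #1+#2+#3+#4: length 30, weight 28, value 162
Best: 188 score.

188 score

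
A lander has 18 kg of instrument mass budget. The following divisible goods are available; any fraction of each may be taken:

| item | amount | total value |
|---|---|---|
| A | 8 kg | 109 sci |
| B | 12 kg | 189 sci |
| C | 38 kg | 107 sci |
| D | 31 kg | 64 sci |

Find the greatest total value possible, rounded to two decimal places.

270.75

Take in order of value per unit:
- B (189/12 per unit): all 12 → value 189, running total 189.00
- A (109/8 per unit): 6 of 8 → value 6×109/8 = 81.7500, running total 270.75
Total 270.75.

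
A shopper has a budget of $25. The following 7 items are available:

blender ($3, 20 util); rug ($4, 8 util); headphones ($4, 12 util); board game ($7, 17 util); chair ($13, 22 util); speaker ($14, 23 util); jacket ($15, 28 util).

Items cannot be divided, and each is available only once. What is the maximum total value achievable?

Check high-value combinations within $25:
- blender+board game+jacket: cost 3+7+15=25, value 20+17+28=65
- blender+rug+headphones+speaker: cost 3+4+4+14=25, value 20+8+12+23=63
- blender+rug+headphones+chair: cost 3+4+4+13=24, value 20+8+12+22=62
Best: 65 util.

65 util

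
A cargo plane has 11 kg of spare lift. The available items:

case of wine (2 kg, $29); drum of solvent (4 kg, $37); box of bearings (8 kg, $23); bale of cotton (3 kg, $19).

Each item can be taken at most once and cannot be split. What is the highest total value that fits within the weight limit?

Check high-value combinations within 11 kg:
- case of wine+drum of solvent+bale of cotton: weight 2+4+3=9, value 29+37+19=85
- case of wine+drum of solvent: weight 2+4=6, value 29+37=66
- drum of solvent+bale of cotton: weight 4+3=7, value 37+19=56
Best: $85.

$85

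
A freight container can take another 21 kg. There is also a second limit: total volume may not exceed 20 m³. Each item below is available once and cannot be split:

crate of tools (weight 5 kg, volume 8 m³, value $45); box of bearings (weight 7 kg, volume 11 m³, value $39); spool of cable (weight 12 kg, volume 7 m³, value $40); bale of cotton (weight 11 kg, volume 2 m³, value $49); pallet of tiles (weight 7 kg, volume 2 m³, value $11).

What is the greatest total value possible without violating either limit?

Feasible sets respecting both limits:
- crate of tools+bale of cotton: weight 16, volume 10, value 94
- box of bearings+bale of cotton: weight 18, volume 13, value 88
- crate of tools+spool of cable: weight 17, volume 15, value 85
- crate of tools+box of bearings: weight 12, volume 19, value 84
Best: $94.

$94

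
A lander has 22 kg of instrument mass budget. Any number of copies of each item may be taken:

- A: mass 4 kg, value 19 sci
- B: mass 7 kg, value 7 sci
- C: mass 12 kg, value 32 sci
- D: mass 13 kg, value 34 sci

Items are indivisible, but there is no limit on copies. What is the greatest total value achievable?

95 sci

Best value-per-unit is A at 19/4, and filling with it alone uses mass 5×4=20. No mix of the others beats 5×19 = 95.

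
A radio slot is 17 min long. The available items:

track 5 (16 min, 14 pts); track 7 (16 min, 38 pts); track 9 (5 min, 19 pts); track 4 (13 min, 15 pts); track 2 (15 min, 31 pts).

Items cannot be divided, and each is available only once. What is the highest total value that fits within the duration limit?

38 pts

Check high-value combinations within 17 min:
- track 7: duration 16, value 38
- track 2: duration 15, value 31
- track 9: duration 5, value 19
- track 4: duration 13, value 15
Best: 38 pts.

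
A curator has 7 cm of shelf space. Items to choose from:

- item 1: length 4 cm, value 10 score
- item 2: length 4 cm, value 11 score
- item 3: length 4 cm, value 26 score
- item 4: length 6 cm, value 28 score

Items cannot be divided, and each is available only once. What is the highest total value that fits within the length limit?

Check high-value combinations within 7 cm:
- item 4: length 6, value 28
- item 3: length 4, value 26
- item 2: length 4, value 11
- item 1: length 4, value 10
Best: 28 score.

28 score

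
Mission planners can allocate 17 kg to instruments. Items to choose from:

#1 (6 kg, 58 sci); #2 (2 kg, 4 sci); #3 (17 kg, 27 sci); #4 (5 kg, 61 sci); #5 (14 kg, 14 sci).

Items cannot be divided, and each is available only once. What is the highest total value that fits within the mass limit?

Check high-value combinations within 17 kg:
- #1+#2+#4: mass 6+2+5=13, value 58+4+61=123
- #1+#4: mass 6+5=11, value 58+61=119
- #2+#4: mass 2+5=7, value 4+61=65
- #1+#2: mass 6+2=8, value 58+4=62
Best: 123 sci.

123 sci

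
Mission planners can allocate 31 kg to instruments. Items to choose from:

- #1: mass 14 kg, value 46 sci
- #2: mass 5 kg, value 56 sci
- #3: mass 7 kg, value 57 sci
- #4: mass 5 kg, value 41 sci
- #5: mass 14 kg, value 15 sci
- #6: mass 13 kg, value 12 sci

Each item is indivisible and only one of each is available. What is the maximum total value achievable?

Check high-value combinations within 31 kg:
- #1+#2+#3+#4: mass 14+5+7+5=31, value 46+56+57+41=200
- #2+#3+#4+#5: mass 5+7+5+14=31, value 56+57+41+15=169
- #2+#3+#4+#6: mass 5+7+5+13=30, value 56+57+41+12=166
Best: 200 sci.

200 sci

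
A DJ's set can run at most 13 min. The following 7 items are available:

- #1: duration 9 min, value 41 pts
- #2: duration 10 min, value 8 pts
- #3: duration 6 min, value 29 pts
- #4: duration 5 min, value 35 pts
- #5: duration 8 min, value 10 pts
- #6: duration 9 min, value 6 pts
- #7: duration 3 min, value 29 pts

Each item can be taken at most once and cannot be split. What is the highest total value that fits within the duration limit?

Check high-value combinations within 13 min:
- #1+#7: duration 9+3=12, value 41+29=70
- #4+#7: duration 5+3=8, value 35+29=64
- #3+#4: duration 6+5=11, value 29+35=64
- #3+#7: duration 6+3=9, value 29+29=58
Best: 70 pts.

70 pts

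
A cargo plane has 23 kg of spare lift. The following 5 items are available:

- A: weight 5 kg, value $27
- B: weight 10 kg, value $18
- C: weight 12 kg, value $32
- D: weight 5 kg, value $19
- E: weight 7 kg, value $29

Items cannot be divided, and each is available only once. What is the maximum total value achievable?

Check high-value combinations within 23 kg:
- A+C+D: weight 5+12+5=22, value 27+32+19=78
- A+D+E: weight 5+5+7=17, value 27+19+29=75
- A+B+E: weight 5+10+7=22, value 27+18+29=74
- B+D+E: weight 10+5+7=22, value 18+19+29=66
- A+B+D: weight 5+10+5=20, value 27+18+19=64
Best: $78.

$78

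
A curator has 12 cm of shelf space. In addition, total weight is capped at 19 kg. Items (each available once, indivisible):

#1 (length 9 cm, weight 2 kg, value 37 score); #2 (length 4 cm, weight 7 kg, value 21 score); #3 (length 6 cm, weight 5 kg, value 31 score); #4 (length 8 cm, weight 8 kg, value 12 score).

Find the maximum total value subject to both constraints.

52 score

Feasible sets respecting both limits:
- #2+#3: length 10, weight 12, value 52
- #1: length 9, weight 2, value 37
- #2+#4: length 12, weight 15, value 33
- #3: length 6, weight 5, value 31
Best: 52 score.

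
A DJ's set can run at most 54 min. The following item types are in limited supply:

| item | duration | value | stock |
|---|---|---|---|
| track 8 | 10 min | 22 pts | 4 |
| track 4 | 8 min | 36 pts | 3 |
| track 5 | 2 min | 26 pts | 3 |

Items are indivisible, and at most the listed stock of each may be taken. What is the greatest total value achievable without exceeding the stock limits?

Best selections within duration 54 and stock limits:
- 2×track 8 + 3×track 4 + 3×track 5: duration 50, value 230
- 3×track 8 + 2×track 4 + 3×track 5: duration 52, value 216
- 1×track 8 + 3×track 4 + 3×track 5: duration 40, value 208
- 2×track 8 + 3×track 4 + 2×track 5: duration 48, value 204
Best: 230 pts.

230 pts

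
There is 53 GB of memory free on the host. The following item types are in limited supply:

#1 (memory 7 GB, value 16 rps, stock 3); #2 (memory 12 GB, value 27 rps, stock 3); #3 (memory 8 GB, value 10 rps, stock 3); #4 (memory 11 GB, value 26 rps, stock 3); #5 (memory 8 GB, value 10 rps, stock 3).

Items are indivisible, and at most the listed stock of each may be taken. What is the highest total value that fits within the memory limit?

122 rps

Best selections within memory 53 and stock limits:
- 1×#1 + 2×#2 + 2×#4: memory 53, value 122
- 1×#1 + 1×#2 + 3×#4: memory 52, value 121
Best: 122 rps.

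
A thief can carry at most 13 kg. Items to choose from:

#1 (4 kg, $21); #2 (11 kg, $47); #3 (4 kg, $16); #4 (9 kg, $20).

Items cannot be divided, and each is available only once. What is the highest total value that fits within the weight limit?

$47

Check high-value combinations within 13 kg:
- #2: weight 11, value 47
- #1+#4: weight 4+9=13, value 21+20=41
- #1+#3: weight 4+4=8, value 21+16=37
- #3+#4: weight 4+9=13, value 16+20=36
Best: $47.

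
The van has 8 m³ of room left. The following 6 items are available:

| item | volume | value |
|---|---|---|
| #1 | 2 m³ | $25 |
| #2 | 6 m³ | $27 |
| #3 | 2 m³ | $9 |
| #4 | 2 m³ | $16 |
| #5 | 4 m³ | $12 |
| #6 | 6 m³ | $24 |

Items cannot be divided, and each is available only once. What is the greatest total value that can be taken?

$53

This is a 0/1 knapsack; check combinations near the capacity.
- #1+#4+#5: volume 2+2+4=8, value 25+16+12=53
- #1+#2: volume 2+6=8, value 25+27=52
- #1+#3+#4: volume 2+2+2=6, value 25+9+16=50
Best: $53.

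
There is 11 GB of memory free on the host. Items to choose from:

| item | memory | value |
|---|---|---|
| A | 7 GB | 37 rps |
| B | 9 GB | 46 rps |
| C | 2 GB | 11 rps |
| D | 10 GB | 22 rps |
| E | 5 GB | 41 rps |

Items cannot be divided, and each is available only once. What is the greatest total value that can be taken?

Check high-value combinations within 11 GB:
- B+C: memory 9+2=11, value 46+11=57
- C+E: memory 2+5=7, value 11+41=52
- A+C: memory 7+2=9, value 37+11=48
Best: 57 rps.

57 rps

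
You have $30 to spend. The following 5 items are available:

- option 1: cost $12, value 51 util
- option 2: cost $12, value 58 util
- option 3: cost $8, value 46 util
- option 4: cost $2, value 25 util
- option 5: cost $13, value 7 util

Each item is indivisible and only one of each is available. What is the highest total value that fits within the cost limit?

Check high-value combinations within $30:
- option 1+option 2+option 4: cost 12+12+2=26, value 51+58+25=134
- option 2+option 3+option 4: cost 12+8+2=22, value 58+46+25=129
- option 1+option 3+option 4: cost 12+8+2=22, value 51+46+25=122
- option 1+option 2: cost 12+12=24, value 51+58=109
Best: 134 util.

134 util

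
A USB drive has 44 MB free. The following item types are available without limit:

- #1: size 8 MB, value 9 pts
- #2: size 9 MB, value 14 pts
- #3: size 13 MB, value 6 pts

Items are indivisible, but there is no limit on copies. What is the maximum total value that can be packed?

Best value-per-unit is #2 at 14/9; filling with it alone gives 4×14 = 56.
Optimal mix: 1×#1 + 4×#2 → size 44, value 65.

65 pts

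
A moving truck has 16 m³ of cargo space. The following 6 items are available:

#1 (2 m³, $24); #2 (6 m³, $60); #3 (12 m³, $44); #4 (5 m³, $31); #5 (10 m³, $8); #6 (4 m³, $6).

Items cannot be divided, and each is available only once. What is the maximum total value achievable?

$115

Check high-value combinations within 16 m³:
- #1+#2+#4: volume 2+6+5=13, value 24+60+31=115
- #2+#4+#6: volume 6+5+4=15, value 60+31+6=97
- #2+#4: volume 6+5=11, value 60+31=91
- #1+#2+#6: volume 2+6+4=12, value 24+60+6=90
- #1+#2: volume 2+6=8, value 24+60=84
Best: $115.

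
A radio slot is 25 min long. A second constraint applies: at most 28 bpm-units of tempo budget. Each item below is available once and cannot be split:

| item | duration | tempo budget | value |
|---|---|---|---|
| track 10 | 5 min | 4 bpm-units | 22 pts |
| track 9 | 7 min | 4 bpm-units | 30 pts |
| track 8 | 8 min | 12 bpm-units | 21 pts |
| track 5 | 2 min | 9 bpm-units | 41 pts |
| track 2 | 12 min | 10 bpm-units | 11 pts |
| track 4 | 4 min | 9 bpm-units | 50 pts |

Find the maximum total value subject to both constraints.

143 pts

Feasible sets respecting both limits:
- track 10+track 9+track 5+track 4: duration 18, tempo budget 26, value 143
- track 9+track 5+track 4: duration 13, tempo budget 22, value 121
- track 10+track 5+track 4: duration 11, tempo budget 22, value 113
Best: 143 pts.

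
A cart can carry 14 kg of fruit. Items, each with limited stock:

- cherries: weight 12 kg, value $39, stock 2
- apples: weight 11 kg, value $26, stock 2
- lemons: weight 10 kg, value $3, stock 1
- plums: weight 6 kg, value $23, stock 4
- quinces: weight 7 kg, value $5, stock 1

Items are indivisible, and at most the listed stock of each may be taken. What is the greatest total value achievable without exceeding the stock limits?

Best selections within weight 14 and stock limits:
- 2×plums: weight 12, value 46
- 1×cherries: weight 12, value 39
- 1×plums + 1×quinces: weight 13, value 28
- 1×apples: weight 11, value 26
Best: $46.

$46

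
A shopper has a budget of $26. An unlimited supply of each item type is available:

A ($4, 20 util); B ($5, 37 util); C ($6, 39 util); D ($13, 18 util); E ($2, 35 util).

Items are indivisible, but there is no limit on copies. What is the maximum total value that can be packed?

455 util

Best value-per-unit is E at 35/2, and filling with it alone uses cost 13×2=26. No mix of the others beats 13×35 = 455.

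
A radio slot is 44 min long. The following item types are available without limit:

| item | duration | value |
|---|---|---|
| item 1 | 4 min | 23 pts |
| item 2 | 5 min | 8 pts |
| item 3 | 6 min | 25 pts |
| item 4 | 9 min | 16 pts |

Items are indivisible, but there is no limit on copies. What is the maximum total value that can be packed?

Best value-per-unit is item 1 at 23/4, and filling with it alone uses duration 11×4=44. No mix of the others beats 11×23 = 253.

253 pts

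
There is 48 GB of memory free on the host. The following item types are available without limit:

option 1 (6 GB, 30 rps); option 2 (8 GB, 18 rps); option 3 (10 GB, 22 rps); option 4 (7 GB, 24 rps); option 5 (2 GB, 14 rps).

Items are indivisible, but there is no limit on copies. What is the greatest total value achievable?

Best value-per-unit is option 5 at 14/2, and filling with it alone uses memory 24×2=48. No mix of the others beats 24×14 = 336.

336 rps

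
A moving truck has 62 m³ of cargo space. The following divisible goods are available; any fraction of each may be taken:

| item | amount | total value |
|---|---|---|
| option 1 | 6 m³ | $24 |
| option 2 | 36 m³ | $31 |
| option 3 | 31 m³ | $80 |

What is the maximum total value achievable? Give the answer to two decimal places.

125.53

Take in order of value per unit:
- option 1 (24/6 per unit): all 6 → value 24, running total 24.00
- option 3 (80/31 per unit): all 31 → value 80, running total 104.00
- option 2 (31/36 per unit): 25 of 36 → value 25×31/36 = 21.5278, running total 125.53
Total 125.53.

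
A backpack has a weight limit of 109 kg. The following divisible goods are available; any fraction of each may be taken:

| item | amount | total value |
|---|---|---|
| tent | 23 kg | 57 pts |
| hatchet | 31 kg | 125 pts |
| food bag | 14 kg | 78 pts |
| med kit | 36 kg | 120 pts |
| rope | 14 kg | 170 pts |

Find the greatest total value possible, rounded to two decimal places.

Take in order of value per unit:
- rope (170/14 per unit): all 14 → value 170, running total 170.00
- food bag (78/14 per unit): all 14 → value 78, running total 248.00
- hatchet (125/31 per unit): all 31 → value 125, running total 373.00
- med kit (120/36 per unit): all 36 → value 120, running total 493.00
- tent (57/23 per unit): 14 of 23 → value 14×57/23 = 34.6957, running total 527.70
Total 527.70.

527.70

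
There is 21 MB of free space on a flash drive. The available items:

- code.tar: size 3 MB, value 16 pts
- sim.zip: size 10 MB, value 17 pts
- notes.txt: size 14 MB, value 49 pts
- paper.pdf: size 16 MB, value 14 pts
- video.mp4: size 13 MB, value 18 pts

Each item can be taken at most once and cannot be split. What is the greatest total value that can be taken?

65 pts

Check high-value combinations within 21 MB:
- code.tar+notes.txt: size 3+14=17, value 16+49=65
- notes.txt: size 14, value 49
- code.tar+video.mp4: size 3+13=16, value 16+18=34
Best: 65 pts.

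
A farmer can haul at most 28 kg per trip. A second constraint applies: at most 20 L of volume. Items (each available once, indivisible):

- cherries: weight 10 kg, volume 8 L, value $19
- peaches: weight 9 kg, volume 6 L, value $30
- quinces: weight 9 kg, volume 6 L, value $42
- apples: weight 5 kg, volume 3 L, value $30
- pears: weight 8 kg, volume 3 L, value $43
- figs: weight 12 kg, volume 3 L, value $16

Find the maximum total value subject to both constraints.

$115

Feasible sets respecting both limits:
- peaches+quinces+pears: weight 26, volume 15, value 115
- quinces+apples+pears: weight 22, volume 12, value 115
- cherries+quinces+pears: weight 27, volume 17, value 104
- peaches+apples+pears: weight 22, volume 12, value 103
Best: $115.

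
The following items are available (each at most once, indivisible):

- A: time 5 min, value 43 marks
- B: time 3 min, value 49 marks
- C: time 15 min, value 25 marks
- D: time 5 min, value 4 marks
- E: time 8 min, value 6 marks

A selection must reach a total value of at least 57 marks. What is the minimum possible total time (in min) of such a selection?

Subsets with value ≥ 57, sorted by total time:
- A+B: time 8, value 92
- A+B+D: time 13, value 96
Minimum time: 8 min.

8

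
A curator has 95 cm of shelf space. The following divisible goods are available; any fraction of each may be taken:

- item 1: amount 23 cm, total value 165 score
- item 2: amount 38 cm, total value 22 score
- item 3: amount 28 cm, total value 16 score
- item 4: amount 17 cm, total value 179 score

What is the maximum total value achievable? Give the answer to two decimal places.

375.71

Take in order of value per unit:
- item 4 (179/17 per unit): all 17 → value 179, running total 179.00
- item 1 (165/23 per unit): all 23 → value 165, running total 344.00
- item 2 (22/38 per unit): all 38 → value 22, running total 366.00
- item 3 (16/28 per unit): 17 of 28 → value 17×16/28 = 9.7143, running total 375.71
Total 375.71.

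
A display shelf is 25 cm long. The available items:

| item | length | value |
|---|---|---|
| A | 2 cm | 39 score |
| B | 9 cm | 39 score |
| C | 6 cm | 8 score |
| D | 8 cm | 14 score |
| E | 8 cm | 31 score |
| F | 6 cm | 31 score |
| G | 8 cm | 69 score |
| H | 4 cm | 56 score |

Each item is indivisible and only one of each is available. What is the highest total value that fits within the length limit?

Check high-value combinations within 25 cm:
- A+B+G+H: length 2+9+8+4=23, value 39+39+69+56=203
- A+F+G+H: length 2+6+8+4=20, value 39+31+69+56=195
- A+E+G+H: length 2+8+8+4=22, value 39+31+69+56=195
- A+D+G+H: length 2+8+8+4=22, value 39+14+69+56=178
Best: 203 score.

203 score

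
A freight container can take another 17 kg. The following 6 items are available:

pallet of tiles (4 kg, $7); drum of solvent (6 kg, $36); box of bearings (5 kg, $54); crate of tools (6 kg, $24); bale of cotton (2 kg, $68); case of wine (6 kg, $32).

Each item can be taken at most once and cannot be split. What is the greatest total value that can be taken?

$165

Check high-value combinations within 17 kg:
- pallet of tiles+drum of solvent+box of bearings+bale of cotton: weight 4+6+5+2=17, value 7+36+54+68=165
- pallet of tiles+box of bearings+bale of cotton+case of wine: weight 4+5+2+6=17, value 7+54+68+32=161
- drum of solvent+box of bearings+bale of cotton: weight 6+5+2=13, value 36+54+68=158
Best: $165.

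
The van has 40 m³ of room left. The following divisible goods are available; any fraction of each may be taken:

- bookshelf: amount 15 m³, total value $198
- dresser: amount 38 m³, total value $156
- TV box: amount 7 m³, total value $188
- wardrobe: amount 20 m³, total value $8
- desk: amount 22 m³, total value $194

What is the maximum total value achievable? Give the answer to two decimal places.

Take in order of value per unit:
- TV box (188/7 per unit): all 7 → value 188, running total 188.00
- bookshelf (198/15 per unit): all 15 → value 198, running total 386.00
- desk (194/22 per unit): 18 of 22 → value 18×194/22 = 158.7273, running total 544.73
Total 544.73.

544.73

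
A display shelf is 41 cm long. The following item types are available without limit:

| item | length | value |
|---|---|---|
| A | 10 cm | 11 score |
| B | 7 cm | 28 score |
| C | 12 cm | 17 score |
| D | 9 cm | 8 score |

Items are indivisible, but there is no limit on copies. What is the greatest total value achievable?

140 score

Best value-per-unit is B at 28/7, and filling with it alone uses length 5×7=35. No mix of the others beats 5×28 = 140.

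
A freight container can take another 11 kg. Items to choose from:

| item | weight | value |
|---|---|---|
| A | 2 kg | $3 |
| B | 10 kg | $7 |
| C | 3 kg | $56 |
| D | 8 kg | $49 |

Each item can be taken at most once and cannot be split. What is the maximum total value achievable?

Check high-value combinations within 11 kg:
- C+D: weight 3+8=11, value 56+49=105
- A+C: weight 2+3=5, value 3+56=59
- C: weight 3, value 56
- A+D: weight 2+8=10, value 3+49=52
Best: $105.

$105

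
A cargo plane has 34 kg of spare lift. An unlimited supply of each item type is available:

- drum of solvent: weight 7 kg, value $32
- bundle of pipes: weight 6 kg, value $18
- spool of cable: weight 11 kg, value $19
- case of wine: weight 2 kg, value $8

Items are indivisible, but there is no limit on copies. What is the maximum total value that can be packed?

Best value-per-unit is drum of solvent at 32/7; filling with it alone gives 4×32 = 128.
Optimal mix: 4×drum of solvent + 3×case of wine → weight 34, value 152.

$152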